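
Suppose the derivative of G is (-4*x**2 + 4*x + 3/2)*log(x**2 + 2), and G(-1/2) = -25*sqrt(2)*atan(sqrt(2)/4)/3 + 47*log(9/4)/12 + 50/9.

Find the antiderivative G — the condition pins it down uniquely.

G(x) = (16*x**3 - 36*x**2 + 3*x*(-8*x**2 + 12*x + 9)*log(x**2 + 2) - 150*x + 72*log(x**2 + 2) + 150*sqrt(2)*atan(sqrt(2)*x/2) + 36)/18

Differentiate the proposed G(x) back; it has to land on the given G'(x).
A general antiderivative is 8*x**3/9 - 2*x**2 - 25*x/3 + (-4*x**3/3 + 2*x**2 + 3*x/2)*log(x**2 + 2) + 4*log(x**2 + 2) + 25*sqrt(2)*atan(sqrt(2)*x/2)/3 + C.
The condition gives C = -25*sqrt(2)*atan(sqrt(2)/4)/3 + 47*log(9/4)/12 + 50/9 - (-25*sqrt(2)*atan(sqrt(2)/4)/3 + 47*log(9/4)/12 + 32/9) = 2.
So G(x) = (16*x**3 - 36*x**2 + 3*x*(-8*x**2 + 12*x + 9)*log(x**2 + 2) - 150*x + 72*log(x**2 + 2) + 150*sqrt(2)*atan(sqrt(2)*x/2) + 36)/18.
Check: d/dx[(16*x**3 - 36*x**2 + 3*x*(-8*x**2 + 12*x + 9)*log(x**2 + 2) - 150*x + 72*log(x**2 + 2) + 150*sqrt(2)*atan(sqrt(2)*x/2) + 36)/18] = -4*x**2*log(x**2 + 2) + 4*x*log(x**2 + 2) + 3*log(x**2 + 2)/2, which equals G'(x).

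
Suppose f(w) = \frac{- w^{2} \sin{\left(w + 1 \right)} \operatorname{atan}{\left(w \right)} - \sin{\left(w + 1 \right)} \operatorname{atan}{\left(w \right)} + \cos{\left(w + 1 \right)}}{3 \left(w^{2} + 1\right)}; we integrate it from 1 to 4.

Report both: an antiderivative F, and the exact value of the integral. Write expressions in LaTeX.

Recognize the product-rule pattern: f = u'v + uv' with u = \frac{\operatorname{atan}{\left(w \right)}}{3}, v = \cos{\left(w + 1 \right)}, so integration by parts undoes it.
F(w) = \frac{\cos{\left(w + 1 \right)} \operatorname{atan}{\left(w \right)}}{3} is an antiderivative of f.
Check: d/dw[\frac{\cos{\left(w + 1 \right)} \operatorname{atan}{\left(w \right)}}{3}] = \frac{- w^{2} \sin{\left(w + 1 \right)} \operatorname{atan}{\left(w \right)} - \sin{\left(w + 1 \right)} \operatorname{atan}{\left(w \right)} + \cos{\left(w + 1 \right)}}{3 w^{2} + 3}, which equals f(w).
F(4) = \frac{\cos{\left(5 \right)} \operatorname{atan}{\left(4 \right)}}{3}; F(1) = \frac{\pi \cos{\left(2 \right)}}{12}.
Integral = F(4) - F(1) = - \frac{\pi \cos{\left(2 \right)}}{12} + \frac{\cos{\left(5 \right)} \operatorname{atan}{\left(4 \right)}}{3}.

Antiderivative: F(w) = \frac{\cos{\left(w + 1 \right)} \operatorname{atan}{\left(w \right)}}{3}; value = - \frac{\pi \cos{\left(2 \right)}}{12} + \frac{\cos{\left(5 \right)} \operatorname{atan}{\left(4 \right)}}{3}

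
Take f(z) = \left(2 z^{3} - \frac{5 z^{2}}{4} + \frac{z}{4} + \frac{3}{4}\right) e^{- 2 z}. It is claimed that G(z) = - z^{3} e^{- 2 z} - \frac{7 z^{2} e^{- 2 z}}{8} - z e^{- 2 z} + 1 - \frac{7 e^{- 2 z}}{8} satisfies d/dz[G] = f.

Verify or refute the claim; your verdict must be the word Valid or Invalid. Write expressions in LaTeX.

Valid. The derivative of G reproduces f.

d/dz[G] = \frac{\left(8 z^{3} - 5 z^{2} + z + 3\right) e^{- 2 z}}{4}
This equals f(z) exactly, so the claim holds.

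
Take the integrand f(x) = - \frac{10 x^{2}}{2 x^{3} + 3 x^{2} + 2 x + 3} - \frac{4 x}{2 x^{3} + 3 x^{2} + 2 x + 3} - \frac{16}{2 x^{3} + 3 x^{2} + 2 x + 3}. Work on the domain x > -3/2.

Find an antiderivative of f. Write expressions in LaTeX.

Integrate term by term and add the pieces.
Check: d/dx[- 5 \log{\left(2 x + 3 \right)} - 2 \operatorname{atan}{\left(x \right)}] = \frac{- 10 x^{2} - 4 x - 16}{2 x^{3} + 3 x^{2} + 2 x + 3}, which equals f(x).

An antiderivative is F(x) = - 5 \log{\left(2 x + 3 \right)} - 2 \operatorname{atan}{\left(x \right)}.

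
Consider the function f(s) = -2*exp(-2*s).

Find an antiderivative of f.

Check any antiderivative F(s) by computing F'(s) and comparing it with f(s).
Check: d/ds[exp(-2*s)] = -2*exp(-2*s) = f(s).

An antiderivative is F(s) = exp(-2*s).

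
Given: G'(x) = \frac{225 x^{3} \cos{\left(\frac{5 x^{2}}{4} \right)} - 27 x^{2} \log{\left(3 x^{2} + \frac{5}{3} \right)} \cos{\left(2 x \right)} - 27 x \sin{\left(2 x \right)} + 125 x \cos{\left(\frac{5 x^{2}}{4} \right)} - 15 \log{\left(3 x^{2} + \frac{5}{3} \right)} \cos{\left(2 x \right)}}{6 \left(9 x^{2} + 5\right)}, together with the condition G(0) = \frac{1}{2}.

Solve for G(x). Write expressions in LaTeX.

G(x) = - \frac{\log{\left(3 x^{2} + \frac{5}{3} \right)} \sin{\left(2 x \right)}}{4} + \frac{5 \sin{\left(\frac{5 x^{2}}{4} \right)}}{3} + \frac{1}{2}

Since d/dx undoes antidifferentiation here, G(x) must give back the stated G'(x).
A general antiderivative is - \frac{\log{\left(3 x^{2} + \frac{5}{3} \right)} \sin{\left(2 x \right)}}{4} + \frac{5 \sin{\left(\frac{5 x^{2}}{4} \right)}}{3} + C.
The condition gives C = \frac{1}{2} - (0) = \frac{1}{2}.
So G(x) = - \frac{\log{\left(3 x^{2} + \frac{5}{3} \right)} \sin{\left(2 x \right)}}{4} + \frac{5 \sin{\left(\frac{5 x^{2}}{4} \right)}}{3} + \frac{1}{2}.
Check: d/dx[- \frac{\log{\left(3 x^{2} + \frac{5}{3} \right)} \sin{\left(2 x \right)}}{4} + \frac{5 \sin{\left(\frac{5 x^{2}}{4} \right)}}{3} + \frac{1}{2}] = \frac{225 x^{3} \cos{\left(\frac{5 x^{2}}{4} \right)} - 27 x^{2} \log{\left(3 x^{2} + \frac{5}{3} \right)} \cos{\left(2 x \right)} - 27 x \sin{\left(2 x \right)} + 125 x \cos{\left(\frac{5 x^{2}}{4} \right)} - 15 \log{\left(3 x^{2} + \frac{5}{3} \right)} \cos{\left(2 x \right)}}{54 x^{2} + 30}, which equals G'(x).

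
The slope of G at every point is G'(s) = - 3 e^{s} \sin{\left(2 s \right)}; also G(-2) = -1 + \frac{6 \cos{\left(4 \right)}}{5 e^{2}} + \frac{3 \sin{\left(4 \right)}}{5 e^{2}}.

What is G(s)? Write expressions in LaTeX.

G(s) = - \frac{3 e^{s} \sin{\left(2 s \right)}}{5} + \frac{6 e^{s} \cos{\left(2 s \right)}}{5} - 1

Since d/ds undoes antidifferentiation here, G(s) must give back the stated G'(s).
A general antiderivative is - \frac{3 e^{s} \sin{\left(2 s \right)}}{5} + \frac{6 e^{s} \cos{\left(2 s \right)}}{5} + C.
The condition gives C = -1 + \frac{6 \cos{\left(4 \right)}}{5 e^{2}} + \frac{3 \sin{\left(4 \right)}}{5 e^{2}} - (\frac{6 \cos{\left(4 \right)}}{5 e^{2}} + \frac{3 \sin{\left(4 \right)}}{5 e^{2}}) = -1.
So G(s) = - \frac{3 e^{s} \sin{\left(2 s \right)}}{5} + \frac{6 e^{s} \cos{\left(2 s \right)}}{5} - 1.
Check: d/ds[- \frac{3 e^{s} \sin{\left(2 s \right)}}{5} + \frac{6 e^{s} \cos{\left(2 s \right)}}{5} - 1] = - 3 e^{s} \sin{\left(2 s \right)} = G'(s).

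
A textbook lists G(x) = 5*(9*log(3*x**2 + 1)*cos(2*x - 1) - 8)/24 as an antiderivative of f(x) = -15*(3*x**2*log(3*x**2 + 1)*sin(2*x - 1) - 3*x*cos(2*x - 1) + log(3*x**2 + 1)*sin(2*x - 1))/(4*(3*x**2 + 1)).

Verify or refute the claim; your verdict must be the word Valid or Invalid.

Valid - differentiating G returns exactly f.

d/dx[G] = (-45*x**2*log(3*x**2 + 1)*sin(2*x - 1) + 45*x*cos(2*x - 1) - 15*log(3*x**2 + 1)*sin(2*x - 1))/(12*x**2 + 4)
This equals f(x) exactly, so the claim holds.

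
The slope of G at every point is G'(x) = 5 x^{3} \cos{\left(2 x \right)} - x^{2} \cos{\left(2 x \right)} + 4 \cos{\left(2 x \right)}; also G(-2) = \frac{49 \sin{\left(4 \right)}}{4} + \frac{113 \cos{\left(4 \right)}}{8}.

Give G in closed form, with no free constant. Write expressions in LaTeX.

Integrate term by term and add the pieces.
A general antiderivative is \frac{5 x^{3} \sin{\left(2 x \right)}}{2} - \frac{x^{2} \sin{\left(2 x \right)}}{2} + \frac{15 x^{2} \cos{\left(2 x \right)}}{4} - \frac{15 x \sin{\left(2 x \right)}}{4} - \frac{x \cos{\left(2 x \right)}}{2} + \frac{9 \sin{\left(2 x \right)}}{4} - \frac{15 \cos{\left(2 x \right)}}{8} + C.
The condition gives C = \frac{49 \sin{\left(4 \right)}}{4} + \frac{113 \cos{\left(4 \right)}}{8} - (\frac{49 \sin{\left(4 \right)}}{4} + \frac{113 \cos{\left(4 \right)}}{8}) = 0.
So G(x) = \frac{5 x^{3} \sin{\left(2 x \right)}}{2} - \frac{x^{2} \sin{\left(2 x \right)}}{2} + \frac{15 x^{2} \cos{\left(2 x \right)}}{4} - \frac{15 x \sin{\left(2 x \right)}}{4} - \frac{x \cos{\left(2 x \right)}}{2} + \frac{9 \sin{\left(2 x \right)}}{4} - \frac{15 \cos{\left(2 x \right)}}{8}.
Check: d/dx[\frac{5 x^{3} \sin{\left(2 x \right)}}{2} - \frac{x^{2} \sin{\left(2 x \right)}}{2} + \frac{15 x^{2} \cos{\left(2 x \right)}}{4} - \frac{15 x \sin{\left(2 x \right)}}{4} - \frac{x \cos{\left(2 x \right)}}{2} + \frac{9 \sin{\left(2 x \right)}}{4} - \frac{15 \cos{\left(2 x \right)}}{8}] = 5 x^{3} \cos{\left(2 x \right)} - x^{2} \cos{\left(2 x \right)} + 4 \cos{\left(2 x \right)} = G'(x).

G(x) = \frac{5 x^{3} \sin{\left(2 x \right)}}{2} - \frac{x^{2} \sin{\left(2 x \right)}}{2} + \frac{15 x^{2} \cos{\left(2 x \right)}}{4} - \frac{15 x \sin{\left(2 x \right)}}{4} - \frac{x \cos{\left(2 x \right)}}{2} + \frac{9 \sin{\left(2 x \right)}}{4} - \frac{15 \cos{\left(2 x \right)}}{8}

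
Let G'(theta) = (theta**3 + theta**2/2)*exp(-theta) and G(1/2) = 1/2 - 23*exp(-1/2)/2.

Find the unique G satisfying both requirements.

G(theta) = (-2*theta**3 - 7*theta**2 - 14*theta + exp(theta) - 14)*exp(-theta)/2

Recognize the product-rule pattern: G'(theta) = u'v + uv' with u = -theta**3 - 7*theta**2/2 - 7*theta - 7, v = exp(-theta), so integration by parts undoes it.
A general antiderivative is (-2*theta**3 - 7*theta**2 - 14*theta - 14)*exp(-theta)/2 + C.
The condition gives C = 1/2 - 23*exp(-1/2)/2 - (-23*exp(-1/2)/2) = 1/2.
So G(theta) = (-2*theta**3 - 7*theta**2 - 14*theta + exp(theta) - 14)*exp(-theta)/2.
Check: d/dtheta[(-2*theta**3 - 7*theta**2 - 14*theta + exp(theta) - 14)*exp(-theta)/2] = (2*theta**3 + theta**2)*exp(-theta)/2, which equals G'(theta).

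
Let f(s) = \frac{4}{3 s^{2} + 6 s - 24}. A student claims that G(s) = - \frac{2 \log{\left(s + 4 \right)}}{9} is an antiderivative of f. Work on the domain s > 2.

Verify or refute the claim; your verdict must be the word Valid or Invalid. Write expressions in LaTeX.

Invalid: d/ds[G] - f = - \frac{2}{9 s - 18}, which is not 0.

d/ds[G] = - \frac{2}{9 s + 36}
d/ds[G] - f(s) = - \frac{2}{9 s - 18} != 0.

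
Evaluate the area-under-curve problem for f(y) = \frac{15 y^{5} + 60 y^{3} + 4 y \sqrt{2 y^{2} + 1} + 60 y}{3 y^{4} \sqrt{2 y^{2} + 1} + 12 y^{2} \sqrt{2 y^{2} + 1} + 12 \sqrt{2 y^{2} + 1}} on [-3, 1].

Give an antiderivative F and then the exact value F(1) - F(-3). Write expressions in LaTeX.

For F(y) to be correct the identity F'(y) - f(y) = 0 must hold.
F(y) = \frac{15 y^{2} \sqrt{2 y^{2} + 1} + 30 \sqrt{2 y^{2} + 1} - 4}{6 \left(y^{2} + 2\right)} is an antiderivative of f.
Check: d/dy[\frac{15 y^{2} \sqrt{2 y^{2} + 1} + 30 \sqrt{2 y^{2} + 1} - 4}{6 \left(y^{2} + 2\right)}] = \frac{15 y^{5} + 60 y^{3} + 4 y \sqrt{2 y^{2} + 1} + 60 y}{3 y^{4} \sqrt{2 y^{2} + 1} + 12 y^{2} \sqrt{2 y^{2} + 1} + 12 \sqrt{2 y^{2} + 1}} = f(y).
F(1) = - \frac{2}{9} + \frac{5 \sqrt{3}}{2}; F(-3) = - \frac{2}{33} + \frac{5 \sqrt{19}}{2}.
Integral = F(1) - F(-3) = - \frac{5 \sqrt{19}}{2} - \frac{16}{99} + \frac{5 \sqrt{3}}{2}.

Antiderivative: F(y) = \frac{15 y^{2} \sqrt{2 y^{2} + 1} + 30 \sqrt{2 y^{2} + 1} - 4}{6 \left(y^{2} + 2\right)}; value = - \frac{5 \sqrt{19}}{2} - \frac{16}{99} + \frac{5 \sqrt{3}}{2}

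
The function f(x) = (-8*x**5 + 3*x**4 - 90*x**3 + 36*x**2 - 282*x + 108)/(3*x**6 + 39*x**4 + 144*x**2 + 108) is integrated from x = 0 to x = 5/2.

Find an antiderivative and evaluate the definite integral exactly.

Antiderivative: F(x) = (-4*(x**2 + 6)*log(2*x**2 + 2) + 3*(x**2 + 6)*atan(x) - 3)/(3*(x**2 + 6)); value = -4*log(29/2)/3 + 25/294 + 4*log(2)/3 + atan(5/2)

Check any antiderivative F(x) by computing F'(x) and comparing it with f(x).
F(x) = (-4*(x**2 + 6)*log(2*x**2 + 2) + 3*(x**2 + 6)*atan(x) - 3)/(3*(x**2 + 6)) is an antiderivative of f.
Check: d/dx[(-4*(x**2 + 6)*log(2*x**2 + 2) + 3*(x**2 + 6)*atan(x) - 3)/(3*(x**2 + 6))] = (-8*x**5 + 3*x**4 - 90*x**3 + 36*x**2 - 282*x + 108)/(3*x**6 + 39*x**4 + 144*x**2 + 108) = f(x).
F(5/2) = -4*log(29/2)/3 - 4/49 + atan(5/2); F(0) = -4*log(2)/3 - 1/6.
Integral = F(5/2) - F(0) = -4*log(29/2)/3 + 25/294 + 4*log(2)/3 + atan(5/2).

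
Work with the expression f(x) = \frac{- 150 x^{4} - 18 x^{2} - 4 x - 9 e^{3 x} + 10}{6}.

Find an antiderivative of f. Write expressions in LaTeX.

An antiderivative is F(x) = - \frac{30 x^{5} + 6 x^{3} + 2 x^{2} - 10 x + 3 e^{3 x}}{6}.

Differentiate the proposed F(x) back; it has to land on f(x) exactly.
Check: d/dx[- \frac{30 x^{5} + 6 x^{3} + 2 x^{2} - 10 x + 3 e^{3 x}}{6}] = - 25 x^{4} - 3 x^{2} - \frac{2 x}{3} - \frac{3 e^{3 x}}{2} + \frac{5}{3}, which equals f(x).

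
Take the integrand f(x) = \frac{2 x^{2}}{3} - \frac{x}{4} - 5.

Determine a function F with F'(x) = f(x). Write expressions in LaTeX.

An antiderivative is F(x) = \frac{2 x^{3}}{9} - \frac{x^{2}}{8} - 5 x.

Integrate term by term and add the pieces.
Check: d/dx[\frac{2 x^{3}}{9} - \frac{x^{2}}{8} - 5 x] = \frac{2 x^{2}}{3} - \frac{x}{4} - 5 = f(x).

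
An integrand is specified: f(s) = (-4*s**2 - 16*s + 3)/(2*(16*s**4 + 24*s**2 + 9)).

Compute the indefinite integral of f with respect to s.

Recognize the product-rule pattern: f = u'v + uv' with u = 1/(4*s**2 + 3), v = s/2 + 1, so integration by parts undoes it.
Check: d/ds[s/(8*s**2 + 6) + 1/(4*s**2 + 3)] = (-4*s**2 - 16*s + 3)/(32*s**4 + 48*s**2 + 18), which equals f(s).

F(s) = s/(8*s**2 + 6) + 1/(4*s**2 + 3) + C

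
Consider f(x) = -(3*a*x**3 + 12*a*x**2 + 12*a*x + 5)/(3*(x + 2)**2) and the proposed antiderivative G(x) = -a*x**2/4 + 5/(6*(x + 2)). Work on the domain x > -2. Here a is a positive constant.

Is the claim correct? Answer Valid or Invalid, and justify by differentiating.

d/dx[G] = (-3*a*x**3 - 12*a*x**2 - 12*a*x - 5)/(6*x**2 + 24*x + 24)
d/dx[G] - f(x) = (3*a*x**3 + 12*a*x**2 + 12*a*x + 5)/(6*x**2 + 24*x + 24) != 0.

Invalid: d/dx[G] - f = (3*a*x**3 + 12*a*x**2 + 12*a*x + 5)/(6*x**2 + 24*x + 24), which is not 0.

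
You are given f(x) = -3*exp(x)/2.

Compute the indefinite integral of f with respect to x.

F(x) = -3*exp(x)/2 + C

An antiderivative F(x) passes only if d/dx[F] lands on f(x) exactly.
Check: d/dx[-3*exp(x)/2] = -3*exp(x)/2 = f(x).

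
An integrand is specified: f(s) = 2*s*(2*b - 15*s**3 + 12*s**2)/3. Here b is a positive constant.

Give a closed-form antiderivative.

A candidate is checked by its d/ds: the result must match f(s).
Check: d/ds[-(-2*b*s**2 + 6*s**5 - 6*s**4 + 1)/3] = 4*b*s/3 - 10*s**4 + 8*s**3, which equals f(s).

An antiderivative is F(s) = -(-2*b*s**2 + 6*s**5 - 6*s**4 + 1)/3.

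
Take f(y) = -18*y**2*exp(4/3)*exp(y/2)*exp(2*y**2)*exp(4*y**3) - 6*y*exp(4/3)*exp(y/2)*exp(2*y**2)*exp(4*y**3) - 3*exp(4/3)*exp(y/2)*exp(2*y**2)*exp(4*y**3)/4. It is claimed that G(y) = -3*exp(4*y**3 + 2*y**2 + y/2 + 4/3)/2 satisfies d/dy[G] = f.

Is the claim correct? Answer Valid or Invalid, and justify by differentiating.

d/dy[G] = -18*y**2*exp(4/3)*exp(y/2)*exp(2*y**2)*exp(4*y**3) - 6*y*exp(4/3)*exp(y/2)*exp(2*y**2)*exp(4*y**3) - 3*exp(4/3)*exp(y/2)*exp(2*y**2)*exp(4*y**3)/4
This equals f(y) exactly, so the claim holds.

Valid: G'(y) = f(y).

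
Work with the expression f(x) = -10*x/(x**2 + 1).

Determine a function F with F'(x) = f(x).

f matches the chain-rule pattern g'(h)*h' with inner function h(x) = 4*x**2 + 4; substituting u = h(x) collapses the integral.
Check: d/dx[-5*log(x**2 + 1)] = -10*x/(x**2 + 1) = f(x).

An antiderivative is F(x) = -5*log(x**2 + 1).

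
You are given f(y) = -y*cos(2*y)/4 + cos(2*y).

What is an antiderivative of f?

Integrate term by term and add the pieces.
Check: d/dy[(-2*y*sin(2*y) + 8*sin(2*y) - cos(2*y))/16] = -y*cos(2*y)/4 + cos(2*y) = f(y).

An antiderivative is F(y) = (-2*y*sin(2*y) + 8*sin(2*y) - cos(2*y))/16.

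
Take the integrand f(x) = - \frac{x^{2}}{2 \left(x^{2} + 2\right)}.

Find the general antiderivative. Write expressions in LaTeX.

Whatever form F(x) takes, F'(x) = f(x) is non-negotiable.
Check: d/dx[- \frac{x}{2} + \frac{\sqrt{2} \operatorname{atan}{\left(\frac{\sqrt{2} x}{2} \right)}}{2}] = - \frac{x^{2}}{2 x^{2} + 4}, which equals f(x).

F(x) = - \frac{x}{2} + \frac{\sqrt{2} \operatorname{atan}{\left(\frac{\sqrt{2} x}{2} \right)}}{2} + C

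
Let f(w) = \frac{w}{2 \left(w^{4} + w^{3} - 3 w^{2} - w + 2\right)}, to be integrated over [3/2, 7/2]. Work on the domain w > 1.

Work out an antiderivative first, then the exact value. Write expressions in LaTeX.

The denominator factors as 2 \left(w - 1\right)^{2} \left(w + 1\right) \left(w + 2\right); partial fractions split f into directly integrable pieces: \frac{1}{9 \left(w + 2\right)} - \frac{1}{8 \left(w + 1\right)} + \frac{1}{72 \left(w - 1\right)} + \frac{1}{12 \left(w - 1\right)^{2}}.
F(w) = \frac{\log{\left(w - 1 \right)}}{72} - \frac{\log{\left(w + 1 \right)}}{8} + \frac{\log{\left(w + 2 \right)}}{9} - \frac{1}{12 w - 12} is an antiderivative of f.
Check: d/dw[\frac{\log{\left(w - 1 \right)}}{72} - \frac{\log{\left(w + 1 \right)}}{8} + \frac{\log{\left(w + 2 \right)}}{9} - \frac{1}{12 w - 12}] = \frac{w}{2 w^{4} + 2 w^{3} - 6 w^{2} - 2 w + 4}, which equals f(w).
F(7/2) = - \frac{\log{\left(\frac{9}{2} \right)}}{8} - \frac{1}{30} + \frac{\log{\left(\frac{5}{2} \right)}}{72} + \frac{\log{\left(\frac{11}{2} \right)}}{9}; F(3/2) = - \frac{1}{6} - \frac{\log{\left(\frac{5}{2} \right)}}{8} - \frac{\log{\left(2 \right)}}{72} + \frac{\log{\left(\frac{7}{2} \right)}}{9}.
Integral = F(7/2) - F(3/2) = - \frac{\log{\left(\frac{9}{2} \right)}}{8} - \frac{\log{\left(\frac{7}{2} \right)}}{9} + \frac{\log{\left(2 \right)}}{72} + \frac{5 \log{\left(\frac{5}{2} \right)}}{36} + \frac{2}{15} + \frac{\log{\left(\frac{11}{2} \right)}}{9}.

Antiderivative: F(w) = \frac{\log{\left(w - 1 \right)}}{72} - \frac{\log{\left(w + 1 \right)}}{8} + \frac{\log{\left(w + 2 \right)}}{9} - \frac{1}{12 w - 12}; value = - \frac{\log{\left(\frac{9}{2} \right)}}{8} - \frac{\log{\left(\frac{7}{2} \right)}}{9} + \frac{\log{\left(2 \right)}}{72} + \frac{5 \log{\left(\frac{5}{2} \right)}}{36} + \frac{2}{15} + \frac{\log{\left(\frac{11}{2} \right)}}{9}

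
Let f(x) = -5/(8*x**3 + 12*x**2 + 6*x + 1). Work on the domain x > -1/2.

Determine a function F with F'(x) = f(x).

An antiderivative F(x) passes only if d/dx[F] lands on f(x) exactly.
Check: d/dx[5/(4*(2*x + 1)**2)] = -5/(8*x**3 + 12*x**2 + 6*x + 1) = f(x).

An antiderivative is F(x) = 5/(4*(2*x + 1)**2).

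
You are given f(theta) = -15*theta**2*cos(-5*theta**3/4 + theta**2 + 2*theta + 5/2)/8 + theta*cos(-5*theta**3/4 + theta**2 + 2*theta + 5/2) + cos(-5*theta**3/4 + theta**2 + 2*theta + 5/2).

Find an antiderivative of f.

An antiderivative is F(theta) = sin(-5*theta**3/4 + theta**2 + 2*theta + 5/2)/2.

The substitution u = -5*theta**3/4 + theta**2 + 2*theta + 5/2 works: f is exactly (dF/du)*(du/dtheta) for that inner function.
Check: d/dtheta[sin(-5*theta**3/4 + theta**2 + 2*theta + 5/2)/2] = -15*theta**2*cos(-5*theta**3/4 + theta**2 + 2*theta + 5/2)/8 + theta*cos(-5*theta**3/4 + theta**2 + 2*theta + 5/2) + cos(-5*theta**3/4 + theta**2 + 2*theta + 5/2) = f(theta).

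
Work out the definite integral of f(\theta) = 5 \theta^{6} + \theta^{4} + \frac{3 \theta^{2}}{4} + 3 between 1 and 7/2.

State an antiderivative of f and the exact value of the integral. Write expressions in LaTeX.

Antiderivative: F(\theta) = \frac{5 \theta^{7}}{7} + \frac{\theta^{5}}{5} + \frac{\theta^{3}}{4} + 3 \theta; value = \frac{4227115}{896}

Integrate term by term and add the pieces.
F(\theta) = \frac{5 \theta^{7}}{7} + \frac{\theta^{5}}{5} + \frac{\theta^{3}}{4} + 3 \theta is an antiderivative of f.
Check: d/d\theta[\frac{5 \theta^{7}}{7} + \frac{\theta^{5}}{5} + \frac{\theta^{3}}{4} + 3 \theta] = 5 \theta^{6} + \theta^{4} + \frac{3 \theta^{2}}{4} + 3 = f(\theta).
F(7/2) = \frac{3022033}{640}; F(1) = \frac{583}{140}.
Integral = F(7/2) - F(1) = \frac{4227115}{896}.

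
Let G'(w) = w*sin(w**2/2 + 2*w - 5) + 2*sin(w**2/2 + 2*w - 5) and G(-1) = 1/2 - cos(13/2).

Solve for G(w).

G'(w) matches the chain-rule pattern g'(h)*h' with inner function h(w) = w**2/2 + 2*w - 5; substituting u = h(w) collapses the integral.
A general antiderivative is -cos(w**2/2 + 2*w - 5) + C.
The condition gives C = 1/2 - cos(13/2) - (-cos(13/2)) = 1/2.
So G(w) = 1/2 - cos(w**2/2 + 2*w - 5).
Check: d/dw[1/2 - cos(w**2/2 + 2*w - 5)] = w*sin(w**2/2 + 2*w - 5) + 2*sin(w**2/2 + 2*w - 5) = G'(w).

G(w) = 1/2 - cos(w**2/2 + 2*w - 5)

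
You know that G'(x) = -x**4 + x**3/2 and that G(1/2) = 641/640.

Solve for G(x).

G(x) = -x**5/5 + x**4/8 + 1

The integrand splits into summands that can be handled one at a time.
A general antiderivative is -x**5/5 + x**4/8 + C.
The condition gives C = 641/640 - (1/640) = 1.
So G(x) = -x**5/5 + x**4/8 + 1.
Check: d/dx[-x**5/5 + x**4/8 + 1] = -x**4 + x**3/2 = G'(x).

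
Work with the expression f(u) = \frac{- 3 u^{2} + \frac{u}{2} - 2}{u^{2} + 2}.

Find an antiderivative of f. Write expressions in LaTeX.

An antiderivative is F(u) = - 3 u + \frac{\log{\left(u^{2} + 2 \right)}}{4} + 2 \sqrt{2} \operatorname{atan}{\left(\frac{\sqrt{2} u}{2} \right)}.

For F(u) to be correct the identity F'(u) - f(u) = 0 must hold.
Check: d/du[- 3 u + \frac{\log{\left(u^{2} + 2 \right)}}{4} + 2 \sqrt{2} \operatorname{atan}{\left(\frac{\sqrt{2} u}{2} \right)}] = \frac{- 6 u^{2} + u - 4}{2 u^{2} + 4}, which equals f(u).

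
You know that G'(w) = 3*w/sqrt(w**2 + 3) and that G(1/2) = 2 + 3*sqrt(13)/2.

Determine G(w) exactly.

G(w) = 3*sqrt(w**2 + 3) + 2

G'(w) matches the chain-rule pattern g'(h)*h' with inner function h(w) = w**2 + 3; substituting u = h(w) collapses the integral.
A general antiderivative is 3*sqrt(w**2 + 3) + C.
The condition gives C = 2 + 3*sqrt(13)/2 - (3*sqrt(13)/2) = 2.
So G(w) = 3*sqrt(w**2 + 3) + 2.
Check: d/dw[3*sqrt(w**2 + 3) + 2] = 3*w/sqrt(w**2 + 3) = G'(w).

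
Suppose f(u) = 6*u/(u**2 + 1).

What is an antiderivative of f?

An antiderivative is F(u) = 3*log(u**2 + 1).

The substitution w = u**2 + 1 works: f is exactly (dF/dw)*(dw/du) for that inner function.
Check: d/du[3*log(u**2 + 1)] = 6*u/(u**2 + 1) = f(u).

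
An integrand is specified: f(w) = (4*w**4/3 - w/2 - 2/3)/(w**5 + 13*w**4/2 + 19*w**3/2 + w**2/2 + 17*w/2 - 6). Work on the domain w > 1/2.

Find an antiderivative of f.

An antiderivative is F(w) = -8*log(w - 1/2)/189 - 653*log(w + 3)/210 + 2056*log(w + 4)/459 + log(w**2 + 1)/340 - 29*atan(w)/510.

Factor the denominator (3*(w + 3)*(w + 4)*(2*w - 1)*(w**2 + 1)) and decompose: f = (3*w - 29)/(510*(w**2 + 1)) - 16/(189*(2*w - 1)) + 2056/(459*(w + 4)) - 653/(210*(w + 3)); each piece integrates to a log, atan, or power term.
Check: d/dw[-8*log(w - 1/2)/189 - 653*log(w + 3)/210 + 2056*log(w + 4)/459 + log(w**2 + 1)/340 - 29*atan(w)/510] = (8*w**4 - 3*w - 4)/(6*w**5 + 39*w**4 + 57*w**3 + 3*w**2 + 51*w - 36), which equals f(w).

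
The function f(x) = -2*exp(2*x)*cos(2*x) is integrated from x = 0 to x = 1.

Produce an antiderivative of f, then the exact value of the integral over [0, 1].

Whatever form F(x) takes, F'(x) = f(x) is non-negotiable.
F(x) = -(sin(2*x) + cos(2*x))*exp(2*x)/2 is an antiderivative of f.
Check: d/dx[-(sin(2*x) + cos(2*x))*exp(2*x)/2] = -2*exp(2*x)*cos(2*x) = f(x).
F(1) = -exp(2)*sin(2)/2 - exp(2)*cos(2)/2; F(0) = -1/2.
Integral = F(1) - F(0) = -exp(2)*sin(2)/2 + 1/2 - exp(2)*cos(2)/2.

Antiderivative: F(x) = -(sin(2*x) + cos(2*x))*exp(2*x)/2; value = -exp(2)*sin(2)/2 + 1/2 - exp(2)*cos(2)/2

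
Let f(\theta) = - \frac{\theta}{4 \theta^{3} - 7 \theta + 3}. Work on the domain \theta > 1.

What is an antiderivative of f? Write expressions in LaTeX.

The denominator factors as \left(\theta - 1\right) \left(2 \theta - 1\right) \left(2 \theta + 3\right); partial fractions split f into directly integrable pieces: \frac{3}{20 \left(2 \theta + 3\right)} + \frac{1}{4 \left(2 \theta - 1\right)} - \frac{1}{5 \left(\theta - 1\right)}.
Check: d/d\theta[- \frac{\log{\left(\theta - 1 \right)}}{5} + \frac{\log{\left(\theta - \frac{1}{2} \right)}}{8} + \frac{3 \log{\left(\theta + \frac{3}{2} \right)}}{40}] = - \frac{\theta}{4 \theta^{3} - 7 \theta + 3} = f(\theta).

An antiderivative is F(\theta) = - \frac{\log{\left(\theta - 1 \right)}}{5} + \frac{\log{\left(\theta - \frac{1}{2} \right)}}{8} + \frac{3 \log{\left(\theta + \frac{3}{2} \right)}}{40}.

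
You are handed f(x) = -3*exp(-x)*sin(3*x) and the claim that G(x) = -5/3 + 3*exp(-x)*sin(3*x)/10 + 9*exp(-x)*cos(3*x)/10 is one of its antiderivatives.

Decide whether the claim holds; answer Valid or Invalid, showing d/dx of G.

Valid - differentiating G returns exactly f.

d/dx[G] = -3*exp(-x)*sin(3*x)
This equals f(x) exactly, so the claim holds.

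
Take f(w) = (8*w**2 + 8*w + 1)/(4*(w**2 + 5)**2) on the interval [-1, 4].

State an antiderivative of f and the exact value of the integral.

Any candidate F(w) must reproduce f(w) exactly when differentiated.
F(w) = (-195*w + 41*sqrt(5)*(w**2 + 5)*atan(sqrt(5)*w/5) - 200)/(200*(w**2 + 5)) is an antiderivative of f.
Check: d/dw[(-195*w + 41*sqrt(5)*(w**2 + 5)*atan(sqrt(5)*w/5) - 200)/(200*(w**2 + 5))] = (8*w**2 + 8*w + 1)/(4*w**4 + 40*w**2 + 100), which equals f(w).
F(4) = -7/30 + 41*sqrt(5)*atan(4*sqrt(5)/5)/200; F(-1) = -41*sqrt(5)*atan(sqrt(5)/5)/200 - 1/240.
Integral = F(4) - F(-1) = -11/48 + 41*sqrt(5)*atan(sqrt(5)/5)/200 + 41*sqrt(5)*atan(4*sqrt(5)/5)/200.

Antiderivative: F(w) = (-195*w + 41*sqrt(5)*(w**2 + 5)*atan(sqrt(5)*w/5) - 200)/(200*(w**2 + 5)); value = -11/48 + 41*sqrt(5)*atan(sqrt(5)/5)/200 + 41*sqrt(5)*atan(4*sqrt(5)/5)/200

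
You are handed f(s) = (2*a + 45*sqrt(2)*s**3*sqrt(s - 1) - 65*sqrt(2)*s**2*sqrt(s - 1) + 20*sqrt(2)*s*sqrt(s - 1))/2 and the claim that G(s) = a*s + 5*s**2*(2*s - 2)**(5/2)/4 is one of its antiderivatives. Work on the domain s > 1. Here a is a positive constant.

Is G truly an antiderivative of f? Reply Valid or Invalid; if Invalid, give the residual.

Valid - differentiating G returns exactly f.

d/ds[G] = a + 45*sqrt(2)*s**3*sqrt(s - 1)/2 - 65*sqrt(2)*s**2*sqrt(s - 1)/2 + 10*sqrt(2)*s*sqrt(s - 1)
This equals f(s) exactly, so the claim holds.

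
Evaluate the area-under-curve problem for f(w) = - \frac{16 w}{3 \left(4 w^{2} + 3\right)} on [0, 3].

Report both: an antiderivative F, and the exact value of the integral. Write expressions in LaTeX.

The substitution u = 4 w^{2} + 3 works: f is exactly (dF/du)*(du/dw) for that inner function.
F(w) = - \frac{2 \log{\left(4 w^{2} + 3 \right)}}{3} is an antiderivative of f.
Check: d/dw[- \frac{2 \log{\left(4 w^{2} + 3 \right)}}{3}] = - \frac{16 w}{12 w^{2} + 9}, which equals f(w).
F(3) = - \frac{2 \log{\left(39 \right)}}{3}; F(0) = - \frac{2 \log{\left(3 \right)}}{3}.
Integral = F(3) - F(0) = - \frac{2 \log{\left(39 \right)}}{3} + \frac{2 \log{\left(3 \right)}}{3}.

Antiderivative: F(w) = - \frac{2 \log{\left(4 w^{2} + 3 \right)}}{3}; value = - \frac{2 \log{\left(39 \right)}}{3} + \frac{2 \log{\left(3 \right)}}{3}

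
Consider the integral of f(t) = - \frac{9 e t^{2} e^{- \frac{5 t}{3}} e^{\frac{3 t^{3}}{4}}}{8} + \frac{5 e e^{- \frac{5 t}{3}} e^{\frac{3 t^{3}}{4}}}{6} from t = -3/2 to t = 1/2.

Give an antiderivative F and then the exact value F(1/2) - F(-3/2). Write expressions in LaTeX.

f matches the chain-rule pattern g'(h)*h' with inner function h(t) = \frac{3 t^{3}}{4} - \frac{5 t}{3} + 1; substituting u = h(t) collapses the integral.
F(t) = - \frac{e e^{- \frac{5 t}{3}} e^{\frac{3 t^{3}}{4}}}{2} is an antiderivative of f.
Check: d/dt[- \frac{e e^{- \frac{5 t}{3}} e^{\frac{3 t^{3}}{4}}}{2}] = \frac{\left(- 27 e t^{2} e^{\frac{3 t^{3}}{4}} + 20 e e^{\frac{3 t^{3}}{4}}\right) e^{- \frac{5 t}{3}}}{24}, which equals f(t).
F(1/2) = - \frac{e^{\frac{25}{96}}}{2}; F(-3/2) = - \frac{e^{\frac{31}{32}}}{2}.
Integral = F(1/2) - F(-3/2) = - \frac{e^{\frac{25}{96}}}{2} + \frac{e^{\frac{31}{32}}}{2}.

Antiderivative: F(t) = - \frac{e e^{- \frac{5 t}{3}} e^{\frac{3 t^{3}}{4}}}{2}; value = - \frac{e^{\frac{25}{96}}}{2} + \frac{e^{\frac{31}{32}}}{2}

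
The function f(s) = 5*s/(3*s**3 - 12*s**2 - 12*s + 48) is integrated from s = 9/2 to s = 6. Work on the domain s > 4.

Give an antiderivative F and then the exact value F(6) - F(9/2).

Antiderivative: F(s) = -5*(-4*log(s - 4) + 3*log(s - 2) + log(s + 2))/36; value = -5*log(4)/12 - 5*log(8)/36 + 5*log(13/2)/36 + 5*log(5/2)/12 + 10*log(2)/9

The denominator factors as 3*(s - 4)*(s - 2)*(s + 2); partial fractions split f into directly integrable pieces: -5/(36*(s + 2)) - 5/(12*(s - 2)) + 5/(9*(s - 4)).
F(s) = -5*(-4*log(s - 4) + 3*log(s - 2) + log(s + 2))/36 is an antiderivative of f.
Check: d/ds[-5*(-4*log(s - 4) + 3*log(s - 2) + log(s + 2))/36] = 5*s/(3*s**3 - 12*s**2 - 12*s + 48) = f(s).
F(6) = -5*log(4)/12 - 5*log(8)/36 + 5*log(2)/9; F(9/2) = -5*log(2)/9 - 5*log(5/2)/12 - 5*log(13/2)/36.
Integral = F(6) - F(9/2) = -5*log(4)/12 - 5*log(8)/36 + 5*log(13/2)/36 + 5*log(5/2)/12 + 10*log(2)/9.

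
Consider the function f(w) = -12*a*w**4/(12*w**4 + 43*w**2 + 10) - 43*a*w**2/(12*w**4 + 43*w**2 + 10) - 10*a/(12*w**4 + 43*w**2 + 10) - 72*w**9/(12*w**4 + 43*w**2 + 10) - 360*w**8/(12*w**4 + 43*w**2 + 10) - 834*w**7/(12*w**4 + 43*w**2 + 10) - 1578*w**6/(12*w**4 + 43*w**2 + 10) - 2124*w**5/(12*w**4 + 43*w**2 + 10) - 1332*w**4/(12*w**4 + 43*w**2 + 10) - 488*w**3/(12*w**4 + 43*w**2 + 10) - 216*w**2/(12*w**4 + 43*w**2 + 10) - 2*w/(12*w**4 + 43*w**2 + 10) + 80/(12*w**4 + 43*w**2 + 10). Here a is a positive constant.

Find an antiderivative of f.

Integrate term by term and add the pieces.
Check: d/dw[-(3*a*w + 3*w**6 + 18*w**5 + 36*w**4 + 24*w**3 + log(w**2/2 + 5/3) - 12*atan(2*w))/3] = (-12*a*w**4 - 43*a*w**2 - 10*a - 72*w**9 - 360*w**8 - 834*w**7 - 1578*w**6 - 2124*w**5 - 1332*w**4 - 488*w**3 - 216*w**2 - 2*w + 80)/(12*w**4 + 43*w**2 + 10), which equals f(w).

An antiderivative is F(w) = -(3*a*w + 3*w**6 + 18*w**5 + 36*w**4 + 24*w**3 + log(w**2/2 + 5/3) - 12*atan(2*w))/3.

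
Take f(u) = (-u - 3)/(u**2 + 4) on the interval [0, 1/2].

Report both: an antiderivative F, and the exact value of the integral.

A candidate is checked by its d/du: the result must match f(u).
F(u) = -log(u**2 + 4)/2 - 3*atan(u/2)/2 is an antiderivative of f.
Check: d/du[-log(u**2 + 4)/2 - 3*atan(u/2)/2] = (-u - 3)/(u**2 + 4) = f(u).
F(1/2) = -log(17/4)/2 - 3*atan(1/4)/2; F(0) = -log(4)/2.
Integral = F(1/2) - F(0) = -log(17/4)/2 - 3*atan(1/4)/2 + log(4)/2.

Antiderivative: F(u) = -log(u**2 + 4)/2 - 3*atan(u/2)/2; value = -log(17/4)/2 - 3*atan(1/4)/2 + log(4)/2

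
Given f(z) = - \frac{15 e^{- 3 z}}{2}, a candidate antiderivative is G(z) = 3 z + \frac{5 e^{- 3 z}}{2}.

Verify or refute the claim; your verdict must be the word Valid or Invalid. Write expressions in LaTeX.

d/dz[G] = \frac{\left(6 e^{3 z} - 15\right) e^{- 3 z}}{2}
d/dz[G] - f(z) = 3 != 0.

Invalid: d/dz[G] - f = 3, which is not 0.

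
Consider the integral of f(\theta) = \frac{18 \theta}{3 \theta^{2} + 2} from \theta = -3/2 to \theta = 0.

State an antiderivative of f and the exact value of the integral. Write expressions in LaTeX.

f matches the chain-rule pattern g'(h)*h' with inner function h(\theta) = \frac{3 \theta^{2}}{2} + 1; substituting u = h(\theta) collapses the integral.
F(\theta) = 3 \log{\left(\frac{3 \theta^{2}}{2} + 1 \right)} is an antiderivative of f.
Check: d/d\theta[3 \log{\left(\frac{3 \theta^{2}}{2} + 1 \right)}] = \frac{18 \theta}{3 \theta^{2} + 2} = f(\theta).
F(0) = 0; F(-3/2) = 3 \log{\left(\frac{35}{8} \right)}.
Integral = F(0) - F(-3/2) = - 3 \log{\left(\frac{35}{8} \right)}.

Antiderivative: F(\theta) = 3 \log{\left(\frac{3 \theta^{2}}{2} + 1 \right)}; value = - 3 \log{\left(\frac{35}{8} \right)}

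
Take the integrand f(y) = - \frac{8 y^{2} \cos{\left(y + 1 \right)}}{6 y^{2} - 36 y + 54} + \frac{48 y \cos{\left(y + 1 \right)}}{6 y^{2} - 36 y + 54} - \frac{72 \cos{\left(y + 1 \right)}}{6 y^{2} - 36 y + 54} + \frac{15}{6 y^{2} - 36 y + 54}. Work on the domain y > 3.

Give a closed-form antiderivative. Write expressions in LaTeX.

The integrand splits into summands that can be handled one at a time.
Check: d/dy[- \frac{8 y \sin{\left(y + 1 \right)} - 24 \sin{\left(y + 1 \right)} + 15}{6 \left(y - 3\right)}] = \frac{- 8 y^{2} \cos{\left(y + 1 \right)} + 48 y \cos{\left(y + 1 \right)} - 72 \cos{\left(y + 1 \right)} + 15}{6 y^{2} - 36 y + 54}, which equals f(y).

An antiderivative is F(y) = - \frac{8 y \sin{\left(y + 1 \right)} - 24 \sin{\left(y + 1 \right)} + 15}{6 \left(y - 3\right)}.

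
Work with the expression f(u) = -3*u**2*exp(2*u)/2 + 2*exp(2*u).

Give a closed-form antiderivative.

f has the shape v'r + vr' for v = -3*u**2/4 + 3*u/4 + 5/8 and r = exp(2*u) — it is the derivative of the product v*r.
Check: d/du[-(6*u**2 - 6*u - 5)*exp(2*u)/8] = -3*u**2*exp(2*u)/2 + 2*exp(2*u) = f(u).

An antiderivative is F(u) = -(6*u**2 - 6*u - 5)*exp(2*u)/8.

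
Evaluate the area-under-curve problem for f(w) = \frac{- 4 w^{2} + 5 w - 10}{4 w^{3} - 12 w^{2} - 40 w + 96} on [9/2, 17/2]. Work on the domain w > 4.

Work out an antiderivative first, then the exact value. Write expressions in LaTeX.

Antiderivative: F(w) = - \frac{27 \log{\left(w - 4 \right)}}{28} + \frac{2 \log{\left(w - 2 \right)}}{5} - \frac{61 \log{\left(w + 3 \right)}}{140}; value = - \frac{27 \log{\left(\frac{9}{2} \right)}}{28} - \frac{61 \log{\left(\frac{23}{2} \right)}}{140} - \frac{27 \log{\left(2 \right)}}{28} - \frac{2 \log{\left(\frac{5}{2} \right)}}{5} + \frac{2 \log{\left(\frac{13}{2} \right)}}{5} + \frac{61 \log{\left(\frac{15}{2} \right)}}{140}

The denominator factors as 4 \left(w - 4\right) \left(w - 2\right) \left(w + 3\right); partial fractions split f into directly integrable pieces: - \frac{61}{140 \left(w + 3\right)} + \frac{2}{5 \left(w - 2\right)} - \frac{27}{28 \left(w - 4\right)}.
F(w) = - \frac{27 \log{\left(w - 4 \right)}}{28} + \frac{2 \log{\left(w - 2 \right)}}{5} - \frac{61 \log{\left(w + 3 \right)}}{140} is an antiderivative of f.
Check: d/dw[- \frac{27 \log{\left(w - 4 \right)}}{28} + \frac{2 \log{\left(w - 2 \right)}}{5} - \frac{61 \log{\left(w + 3 \right)}}{140}] = \frac{- 4 w^{2} + 5 w - 10}{4 w^{3} - 12 w^{2} - 40 w + 96} = f(w).
F(17/2) = - \frac{27 \log{\left(\frac{9}{2} \right)}}{28} - \frac{61 \log{\left(\frac{23}{2} \right)}}{140} + \frac{2 \log{\left(\frac{13}{2} \right)}}{5}; F(9/2) = - \frac{61 \log{\left(\frac{15}{2} \right)}}{140} + \frac{2 \log{\left(\frac{5}{2} \right)}}{5} + \frac{27 \log{\left(2 \right)}}{28}.
Integral = F(17/2) - F(9/2) = - \frac{27 \log{\left(\frac{9}{2} \right)}}{28} - \frac{61 \log{\left(\frac{23}{2} \right)}}{140} - \frac{27 \log{\left(2 \right)}}{28} - \frac{2 \log{\left(\frac{5}{2} \right)}}{5} + \frac{2 \log{\left(\frac{13}{2} \right)}}{5} + \frac{61 \log{\left(\frac{15}{2} \right)}}{140}.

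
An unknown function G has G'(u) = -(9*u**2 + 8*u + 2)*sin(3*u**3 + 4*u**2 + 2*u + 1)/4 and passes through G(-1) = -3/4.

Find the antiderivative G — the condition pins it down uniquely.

G(u) = (cos(3*u**3 + 4*u**2 + 2*u + 1) - 4)/4

The substitution w = 3*u**3 + 4*u**2 + 2*u + 1 works: G'(u) is exactly (dG/dw)*(dw/du) for that inner function.
A general antiderivative is cos(3*u**3 + 4*u**2 + 2*u + 1)/4 + C.
The condition gives C = -3/4 - (1/4) = -1.
So G(u) = (cos(3*u**3 + 4*u**2 + 2*u + 1) - 4)/4.
Check: d/du[(cos(3*u**3 + 4*u**2 + 2*u + 1) - 4)/4] = -9*u**2*sin(3*u**3 + 4*u**2 + 2*u + 1)/4 - 2*u*sin(3*u**3 + 4*u**2 + 2*u + 1) - sin(3*u**3 + 4*u**2 + 2*u + 1)/2, which equals G'(u).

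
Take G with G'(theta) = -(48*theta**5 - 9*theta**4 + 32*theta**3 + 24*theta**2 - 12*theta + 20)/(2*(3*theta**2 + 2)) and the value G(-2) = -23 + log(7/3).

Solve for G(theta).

G(theta) = (-4*theta**4 + theta**3 - 10*theta + 2*log(theta**2/2 + 1/3) + 6)/2

Since d/dtheta undoes antidifferentiation here, G(theta) must give back the stated G'(theta).
A general antiderivative is -2*theta**4 + theta**3/2 - 5*theta + log(theta**2/2 + 1/3) + 2 + C.
The condition gives C = -23 + log(7/3) - (-24 + log(7/3)) = 1.
So G(theta) = (-4*theta**4 + theta**3 - 10*theta + 2*log(theta**2/2 + 1/3) + 6)/2.
Check: d/dtheta[(-4*theta**4 + theta**3 - 10*theta + 2*log(theta**2/2 + 1/3) + 6)/2] = (-48*theta**5 + 9*theta**4 - 32*theta**3 - 24*theta**2 + 12*theta - 20)/(6*theta**2 + 4), which equals G'(theta).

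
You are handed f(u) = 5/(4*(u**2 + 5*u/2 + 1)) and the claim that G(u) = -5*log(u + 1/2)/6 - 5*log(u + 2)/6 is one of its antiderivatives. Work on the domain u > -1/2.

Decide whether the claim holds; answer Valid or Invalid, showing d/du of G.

d/du[G] = (-20*u - 25)/(12*u**2 + 30*u + 12)
d/du[G] - f(u) = -10/(6*u + 3) != 0.

Invalid: d/du[G] - f = -10/(6*u + 3), which is not 0.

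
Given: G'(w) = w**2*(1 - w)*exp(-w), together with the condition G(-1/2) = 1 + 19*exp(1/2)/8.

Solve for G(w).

Recognize the product-rule pattern: G'(w) = u'v + uv' with u = w**3 + 2*w**2 + 4*w + 4, v = exp(-w), so integration by parts undoes it.
A general antiderivative is (w**3 + 2*w**2 + 4*w + 4)*exp(-w) + C.
The condition gives C = 1 + 19*exp(1/2)/8 - (19*exp(1/2)/8) = 1.
So G(w) = (w**3 + 2*w**2 + 4*w + exp(w) + 4)*exp(-w).
Check: d/dw[(w**3 + 2*w**2 + 4*w + exp(w) + 4)*exp(-w)] = (-w**3 + w**2)*exp(-w), which equals G'(w).

G(w) = (w**3 + 2*w**2 + 4*w + exp(w) + 4)*exp(-w)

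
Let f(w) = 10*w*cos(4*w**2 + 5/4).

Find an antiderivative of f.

The substitution u = 4*w**2 + 5/4 works: f is exactly (dF/du)*(du/dw) for that inner function.
Check: d/dw[5*sin(4*w**2 + 5/4)/4] = 10*w*cos(4*w**2 + 5/4) = f(w).

An antiderivative is F(w) = 5*sin(4*w**2 + 5/4)/4.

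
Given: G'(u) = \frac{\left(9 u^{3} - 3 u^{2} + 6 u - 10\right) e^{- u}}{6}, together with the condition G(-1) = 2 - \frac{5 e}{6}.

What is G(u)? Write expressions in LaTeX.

G'(u) has the shape v'r + vr' for v = - \frac{3 u^{3}}{2} - 4 u^{2} - 9 u - \frac{22}{3} and r = e^{- u} — it is the derivative of the product v*r.
A general antiderivative is \frac{\left(- 9 u^{3} - 24 u^{2} - 54 u - 44\right) e^{- u}}{6} + C.
The condition gives C = 2 - \frac{5 e}{6} - (- \frac{5 e}{6}) = 2.
So G(u) = \frac{\left(- 9 u^{3} - 24 u^{2} - 54 u - 44\right) e^{- u}}{6} + 2.
Check: d/du[\frac{\left(- 9 u^{3} - 24 u^{2} - 54 u - 44\right) e^{- u}}{6} + 2] = \frac{\left(9 u^{3} - 3 u^{2} + 6 u - 10\right) e^{- u}}{6} = G'(u).

G(u) = \frac{\left(- 9 u^{3} - 24 u^{2} - 54 u - 44\right) e^{- u}}{6} + 2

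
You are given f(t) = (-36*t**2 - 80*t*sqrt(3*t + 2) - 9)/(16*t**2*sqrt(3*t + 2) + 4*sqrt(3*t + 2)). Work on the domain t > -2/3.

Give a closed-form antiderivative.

A first test for any F(t): its t-derivative must equal f(t) identically.
Check: d/dt[-3*sqrt(3*t + 2)/2 - 5*log(4*t**2 + 1)/2] = (-36*t**2 - 80*t*sqrt(3*t + 2) - 9)/(16*t**2*sqrt(3*t + 2) + 4*sqrt(3*t + 2)) = f(t).

An antiderivative is F(t) = -3*sqrt(3*t + 2)/2 - 5*log(4*t**2 + 1)/2.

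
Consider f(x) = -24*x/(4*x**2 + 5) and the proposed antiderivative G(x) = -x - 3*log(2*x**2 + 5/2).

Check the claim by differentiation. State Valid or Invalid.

Invalid: d/dx[G] - f = -1, which is not 0.

d/dx[G] = (-4*x**2 - 24*x - 5)/(4*x**2 + 5)
d/dx[G] - f(x) = -1 != 0.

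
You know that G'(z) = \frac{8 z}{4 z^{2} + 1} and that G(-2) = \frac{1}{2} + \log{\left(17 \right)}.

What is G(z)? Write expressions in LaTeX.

G(z) = \log{\left(4 z^{2} + 1 \right)} + \frac{1}{2}

The substitution u = 4 z^{2} + 1 works: G'(z) is exactly (dG/du)*(du/dz) for that inner function.
A general antiderivative is \log{\left(4 z^{2} + 1 \right)} + C.
The condition gives C = \frac{1}{2} + \log{\left(17 \right)} - (\log{\left(17 \right)}) = \frac{1}{2}.
So G(z) = \log{\left(4 z^{2} + 1 \right)} + \frac{1}{2}.
Check: d/dz[\log{\left(4 z^{2} + 1 \right)} + \frac{1}{2}] = \frac{8 z}{4 z^{2} + 1} = G'(z).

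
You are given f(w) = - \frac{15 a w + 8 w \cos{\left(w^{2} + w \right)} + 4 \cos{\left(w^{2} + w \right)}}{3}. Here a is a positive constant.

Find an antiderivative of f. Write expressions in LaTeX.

An antiderivative is F(w) = \frac{- 15 a w^{2} - 8 \sin{\left(w^{2} + w \right)}}{6}.

An antiderivative F(w) passes only if d/dw[F] lands on f(w) exactly.
Check: d/dw[\frac{- 15 a w^{2} - 8 \sin{\left(w^{2} + w \right)}}{6}] = - 5 a w - \frac{8 w \cos{\left(w^{2} + w \right)}}{3} - \frac{4 \cos{\left(w^{2} + w \right)}}{3}, which equals f(w).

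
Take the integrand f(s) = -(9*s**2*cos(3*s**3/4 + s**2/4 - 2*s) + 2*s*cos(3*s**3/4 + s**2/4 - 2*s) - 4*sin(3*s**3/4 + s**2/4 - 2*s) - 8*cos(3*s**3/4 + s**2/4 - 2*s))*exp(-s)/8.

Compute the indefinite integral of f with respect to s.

F(s) = -exp(-s)*sin(3*s**3/4 + s**2/4 - 2*s)/2 + C

Recognize the product-rule pattern: f = u'v + uv' with u = -exp(-s)/2, v = sin(3*s**3/4 + s**2/4 - 2*s), so integration by parts undoes it.
Check: d/ds[-exp(-s)*sin(3*s**3/4 + s**2/4 - 2*s)/2] = (-9*s**2*cos(3*s**3/4 + s**2/4 - 2*s) - 2*s*cos(3*s**3/4 + s**2/4 - 2*s) + 4*sin(3*s**3/4 + s**2/4 - 2*s) + 8*cos(3*s**3/4 + s**2/4 - 2*s))*exp(-s)/8, which equals f(s).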